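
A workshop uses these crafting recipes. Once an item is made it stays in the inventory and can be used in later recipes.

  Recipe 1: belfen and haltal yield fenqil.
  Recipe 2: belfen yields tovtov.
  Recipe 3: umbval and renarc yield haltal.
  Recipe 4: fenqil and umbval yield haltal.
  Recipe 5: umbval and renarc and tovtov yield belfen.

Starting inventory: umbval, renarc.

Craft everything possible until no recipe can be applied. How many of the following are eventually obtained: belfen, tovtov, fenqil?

belfen would need umbval, renarc, and tovtov (Recipe 5), but tovtov is never obtained.
tovtov would need belfen (Recipe 2), but belfen is never obtained.
fenqil would need belfen and haltal (Recipe 1), but belfen is never obtained.
None of the 3 are reached.

0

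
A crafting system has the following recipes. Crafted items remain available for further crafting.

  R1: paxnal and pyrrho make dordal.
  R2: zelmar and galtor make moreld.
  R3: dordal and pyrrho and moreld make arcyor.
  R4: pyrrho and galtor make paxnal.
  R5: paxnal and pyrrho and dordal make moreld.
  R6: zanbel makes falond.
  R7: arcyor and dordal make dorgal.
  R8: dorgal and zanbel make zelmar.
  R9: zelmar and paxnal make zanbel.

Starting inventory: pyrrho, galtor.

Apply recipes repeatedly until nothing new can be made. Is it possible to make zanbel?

No

zanbel would need zelmar and paxnal (R9), but zelmar is never obtained.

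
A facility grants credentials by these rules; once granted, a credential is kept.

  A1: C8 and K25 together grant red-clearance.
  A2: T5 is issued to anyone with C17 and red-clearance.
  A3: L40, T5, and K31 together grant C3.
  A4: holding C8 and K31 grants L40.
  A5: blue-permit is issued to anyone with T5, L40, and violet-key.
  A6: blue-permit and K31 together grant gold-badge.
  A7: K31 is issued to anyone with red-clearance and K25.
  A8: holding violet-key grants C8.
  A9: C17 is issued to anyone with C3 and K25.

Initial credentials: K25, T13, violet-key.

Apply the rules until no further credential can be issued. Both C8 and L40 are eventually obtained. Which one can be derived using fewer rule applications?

C8: Holding violet-key grants C8 (A8). [1 rule application]
L40: Holding violet-key grants C8 (A8). Holding C8 and K25 grants red-clearance (A1). Holding red-clearance and K25 grants K31 (A7). Holding C8 and K31 grants L40 (A4). [4 rule applications]
C8 needs fewer.

C8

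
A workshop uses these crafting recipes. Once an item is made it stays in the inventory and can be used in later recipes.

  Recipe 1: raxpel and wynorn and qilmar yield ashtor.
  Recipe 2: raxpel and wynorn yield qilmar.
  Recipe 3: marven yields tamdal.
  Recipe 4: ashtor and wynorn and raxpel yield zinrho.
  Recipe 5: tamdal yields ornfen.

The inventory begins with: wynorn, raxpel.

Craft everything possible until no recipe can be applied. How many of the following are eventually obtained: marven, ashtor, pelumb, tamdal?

1

raxpel and wynorn → qilmar (Recipe 2).
raxpel and wynorn and qilmar → ashtor (Recipe 1).
No rule produces marven, and it is not given.
ashtor: reached.
No rule produces pelumb, and it is not given.
tamdal would need marven (Recipe 3), but marven is never obtained.
Reached: ashtor — 1 of the 4.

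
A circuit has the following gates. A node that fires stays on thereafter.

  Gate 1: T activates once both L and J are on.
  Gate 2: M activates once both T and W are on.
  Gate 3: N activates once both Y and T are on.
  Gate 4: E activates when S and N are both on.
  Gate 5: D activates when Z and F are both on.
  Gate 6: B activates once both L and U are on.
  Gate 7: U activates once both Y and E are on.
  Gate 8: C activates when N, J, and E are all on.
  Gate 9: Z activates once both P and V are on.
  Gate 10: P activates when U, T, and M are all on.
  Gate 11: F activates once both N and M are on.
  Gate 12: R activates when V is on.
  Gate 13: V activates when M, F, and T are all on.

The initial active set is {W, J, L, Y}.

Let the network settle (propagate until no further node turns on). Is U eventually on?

No

U would need Y and E (Gate 7), but E never turns on.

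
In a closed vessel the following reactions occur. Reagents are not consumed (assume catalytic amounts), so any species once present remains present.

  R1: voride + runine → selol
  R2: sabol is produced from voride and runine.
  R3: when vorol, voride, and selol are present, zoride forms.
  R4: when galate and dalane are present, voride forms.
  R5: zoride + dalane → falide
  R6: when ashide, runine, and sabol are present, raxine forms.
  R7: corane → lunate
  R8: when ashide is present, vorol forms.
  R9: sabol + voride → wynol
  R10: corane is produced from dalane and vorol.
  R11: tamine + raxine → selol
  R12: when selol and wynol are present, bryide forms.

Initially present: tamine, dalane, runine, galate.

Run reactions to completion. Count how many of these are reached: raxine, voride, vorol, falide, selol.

galate and dalane present → voride forms (R4).
voride and runine present → selol forms (R1).
raxine would need ashide, runine, and sabol (R6), but ashide never forms.
voride: reached.
vorol would need ashide (R8), but ashide never forms.
falide would need zoride and dalane (R5), but zoride never forms.
selol: reached.
Reached: voride and selol — 2 of the 5.

2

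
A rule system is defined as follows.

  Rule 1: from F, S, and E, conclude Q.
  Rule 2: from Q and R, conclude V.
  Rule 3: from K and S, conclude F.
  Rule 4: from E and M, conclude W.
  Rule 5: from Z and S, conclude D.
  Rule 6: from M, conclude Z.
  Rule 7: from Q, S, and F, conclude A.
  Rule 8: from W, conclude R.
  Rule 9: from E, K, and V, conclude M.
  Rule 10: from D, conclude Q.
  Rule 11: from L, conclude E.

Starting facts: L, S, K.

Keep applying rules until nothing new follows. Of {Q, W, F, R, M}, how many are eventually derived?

K and S hold, so F follows (Rule 3).
L holds, so E follows (Rule 11).
From F, S, and E, Rule 1 gives Q.
Q: reached.
W would need E and M (Rule 4), but M is never established.
F: reached.
R would need W (Rule 8), but W is never established.
M would need E, K, and V (Rule 9), but V is never established.
Reached: Q and F — 2 of the 5.

2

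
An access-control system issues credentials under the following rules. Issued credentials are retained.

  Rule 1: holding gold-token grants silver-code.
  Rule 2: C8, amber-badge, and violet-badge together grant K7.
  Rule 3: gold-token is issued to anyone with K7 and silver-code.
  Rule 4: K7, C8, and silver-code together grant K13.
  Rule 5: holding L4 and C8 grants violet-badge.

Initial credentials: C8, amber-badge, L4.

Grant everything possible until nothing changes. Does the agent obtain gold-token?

No

gold-token would need K7 and silver-code (Rule 3), but silver-code is never granted.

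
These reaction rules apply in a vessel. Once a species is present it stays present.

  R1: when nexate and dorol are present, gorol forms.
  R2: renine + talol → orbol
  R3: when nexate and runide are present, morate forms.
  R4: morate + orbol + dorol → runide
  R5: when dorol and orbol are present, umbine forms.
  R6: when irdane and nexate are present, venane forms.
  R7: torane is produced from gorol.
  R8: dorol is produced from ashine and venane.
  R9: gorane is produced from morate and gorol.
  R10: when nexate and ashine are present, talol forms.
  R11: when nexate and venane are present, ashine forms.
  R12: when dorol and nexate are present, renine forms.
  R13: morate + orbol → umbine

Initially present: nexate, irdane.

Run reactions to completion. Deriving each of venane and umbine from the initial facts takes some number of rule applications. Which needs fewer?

venane: irdane and nexate present → venane forms (R6). [1 rule application]
umbine: irdane and nexate present → venane forms (R6). nexate and venane present → ashine forms (R11). ashine and venane present → dorol forms (R8). nexate and ashine present → talol forms (R10). dorol and nexate present → renine forms (R12). renine and talol present → orbol forms (R2). dorol and orbol present → umbine forms (R5). [7 rule applications]
venane needs fewer.

venane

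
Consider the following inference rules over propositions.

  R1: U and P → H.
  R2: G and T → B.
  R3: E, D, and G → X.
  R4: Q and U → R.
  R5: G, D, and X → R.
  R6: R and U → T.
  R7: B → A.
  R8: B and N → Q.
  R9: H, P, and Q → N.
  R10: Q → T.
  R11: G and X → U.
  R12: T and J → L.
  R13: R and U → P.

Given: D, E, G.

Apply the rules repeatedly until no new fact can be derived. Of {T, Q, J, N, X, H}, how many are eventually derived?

E, D, and G hold, so X follows (R3).
G, D, and X hold, so R follows (R5).
G and X hold, so U follows (R11).
From R and U, R13 gives P.
From R and U, R6 gives T.
U and P hold, so H follows (R1).
T: reached.
Q would need B and N (R8), but N is never established.
No rule produces J, and it is not given.
N would need H, P, and Q (R9), but Q is never established.
X: reached.
H: reached.
Reached: T, X, and H — 3 of the 6.

3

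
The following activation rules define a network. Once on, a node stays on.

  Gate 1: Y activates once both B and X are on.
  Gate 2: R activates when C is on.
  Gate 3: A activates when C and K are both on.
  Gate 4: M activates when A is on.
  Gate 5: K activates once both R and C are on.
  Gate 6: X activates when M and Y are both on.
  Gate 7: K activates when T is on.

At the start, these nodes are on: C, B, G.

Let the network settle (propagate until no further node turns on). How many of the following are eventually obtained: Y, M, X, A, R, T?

3

Gate 2: C on → R on.
Gate 5: R and C on → K on.
Gate 3: C and K on → A on.
A is on, so M activates (Gate 4).
Y would need B and X (Gate 1), but X never turns on.
M: reached.
X would need M and Y (Gate 6), but Y never turns on.
A: reached.
R: reached.
No rule produces T, and it is not given.
Reached: M, A, and R — 3 of the 6.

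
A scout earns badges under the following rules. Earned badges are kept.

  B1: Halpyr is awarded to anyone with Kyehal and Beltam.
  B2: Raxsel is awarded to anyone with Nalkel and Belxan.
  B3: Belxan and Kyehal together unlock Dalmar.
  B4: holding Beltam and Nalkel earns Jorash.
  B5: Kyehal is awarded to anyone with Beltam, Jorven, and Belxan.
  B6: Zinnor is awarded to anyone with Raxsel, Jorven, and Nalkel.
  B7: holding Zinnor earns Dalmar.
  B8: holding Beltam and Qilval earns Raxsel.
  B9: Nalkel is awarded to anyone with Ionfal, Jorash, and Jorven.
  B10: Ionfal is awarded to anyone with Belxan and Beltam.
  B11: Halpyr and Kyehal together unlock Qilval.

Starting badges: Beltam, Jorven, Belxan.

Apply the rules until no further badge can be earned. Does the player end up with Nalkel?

Nalkel would need Ionfal, Jorash, and Jorven (B9), but Jorash is never earned.

No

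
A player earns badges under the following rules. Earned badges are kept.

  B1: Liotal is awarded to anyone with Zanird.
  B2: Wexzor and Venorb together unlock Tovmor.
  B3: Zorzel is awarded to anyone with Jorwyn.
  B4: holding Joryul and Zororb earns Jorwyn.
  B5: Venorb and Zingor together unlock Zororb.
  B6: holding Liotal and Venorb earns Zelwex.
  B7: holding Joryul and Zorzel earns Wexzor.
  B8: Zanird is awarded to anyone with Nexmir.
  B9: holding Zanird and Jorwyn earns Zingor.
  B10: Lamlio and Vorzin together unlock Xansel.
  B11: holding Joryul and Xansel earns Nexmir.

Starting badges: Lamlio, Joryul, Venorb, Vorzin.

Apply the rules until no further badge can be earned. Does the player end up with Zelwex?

Yes

With Lamlio and Vorzin, Xansel is earned (B10).
With Joryul and Xansel, Nexmir is earned (B11).
With Nexmir, Zanird is earned (B8).
With Zanird, Liotal is earned (B1).
With Liotal and Venorb, Zelwex is earned (B6).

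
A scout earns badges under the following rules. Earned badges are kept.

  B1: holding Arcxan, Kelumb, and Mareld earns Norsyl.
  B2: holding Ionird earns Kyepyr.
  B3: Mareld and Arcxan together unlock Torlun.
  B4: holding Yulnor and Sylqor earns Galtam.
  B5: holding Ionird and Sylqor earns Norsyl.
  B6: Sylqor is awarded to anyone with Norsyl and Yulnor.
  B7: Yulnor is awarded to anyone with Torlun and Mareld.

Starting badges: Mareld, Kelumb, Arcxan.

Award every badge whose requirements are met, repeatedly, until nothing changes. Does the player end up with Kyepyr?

No

Kyepyr would need Ionird (B2), but Ionird is never earned.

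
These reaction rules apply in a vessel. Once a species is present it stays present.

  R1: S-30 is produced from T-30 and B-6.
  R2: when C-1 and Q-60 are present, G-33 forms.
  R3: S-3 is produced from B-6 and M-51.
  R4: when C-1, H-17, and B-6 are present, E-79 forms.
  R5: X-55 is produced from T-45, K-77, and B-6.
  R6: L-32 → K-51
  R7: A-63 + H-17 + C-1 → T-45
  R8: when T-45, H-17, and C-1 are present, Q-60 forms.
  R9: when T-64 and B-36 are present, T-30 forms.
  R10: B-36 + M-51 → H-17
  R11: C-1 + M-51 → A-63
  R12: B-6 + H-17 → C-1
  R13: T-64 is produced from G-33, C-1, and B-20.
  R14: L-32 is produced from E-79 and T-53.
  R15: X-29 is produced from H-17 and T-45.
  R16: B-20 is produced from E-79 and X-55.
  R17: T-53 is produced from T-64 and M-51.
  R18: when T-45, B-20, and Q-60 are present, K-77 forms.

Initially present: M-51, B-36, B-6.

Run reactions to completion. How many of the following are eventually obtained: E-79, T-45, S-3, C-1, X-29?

5

B-6 and M-51 present → S-3 forms (R3).
B-36 and M-51 present → H-17 forms (R10).
B-6 and H-17 present → C-1 forms (R12).
C-1 and M-51 present → A-63 forms (R11).
C-1, H-17, and B-6 present → E-79 forms (R4).
A-63, H-17, and C-1 present → T-45 forms (R7).
H-17 and T-45 present → X-29 forms (R15).
E-79: reached.
T-45: reached.
S-3: reached.
C-1: reached.
X-29: reached.
All 5 are reached.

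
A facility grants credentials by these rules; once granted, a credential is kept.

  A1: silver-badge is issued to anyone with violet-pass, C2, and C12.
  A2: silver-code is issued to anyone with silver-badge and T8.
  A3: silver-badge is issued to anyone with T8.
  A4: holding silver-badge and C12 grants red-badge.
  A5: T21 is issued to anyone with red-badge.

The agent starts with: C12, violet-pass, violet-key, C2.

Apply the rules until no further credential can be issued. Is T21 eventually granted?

Holding violet-pass, C2, and C12 grants silver-badge (A1).
Holding silver-badge and C12 grants red-badge (A4).
Holding red-badge grants T21 (A5).

Yes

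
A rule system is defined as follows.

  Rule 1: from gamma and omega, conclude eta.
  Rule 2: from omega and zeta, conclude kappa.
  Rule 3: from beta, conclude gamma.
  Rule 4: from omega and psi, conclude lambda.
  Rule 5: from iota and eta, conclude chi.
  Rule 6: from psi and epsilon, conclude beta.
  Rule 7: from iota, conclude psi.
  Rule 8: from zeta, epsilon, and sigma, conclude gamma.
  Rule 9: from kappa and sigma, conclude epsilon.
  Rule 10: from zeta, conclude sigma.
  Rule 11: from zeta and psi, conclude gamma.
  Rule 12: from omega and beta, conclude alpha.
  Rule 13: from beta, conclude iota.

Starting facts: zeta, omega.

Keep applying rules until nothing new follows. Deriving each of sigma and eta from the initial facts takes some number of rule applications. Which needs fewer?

sigma

sigma: From zeta, Rule 10 gives sigma. [1 rule application]
eta: omega and zeta hold, so kappa follows (Rule 2). From zeta, Rule 10 gives sigma. kappa and sigma hold, so epsilon follows (Rule 9). From zeta, epsilon, and sigma, Rule 8 gives gamma. gamma and omega hold, so eta follows (Rule 1). [5 rule applications]
sigma needs fewer.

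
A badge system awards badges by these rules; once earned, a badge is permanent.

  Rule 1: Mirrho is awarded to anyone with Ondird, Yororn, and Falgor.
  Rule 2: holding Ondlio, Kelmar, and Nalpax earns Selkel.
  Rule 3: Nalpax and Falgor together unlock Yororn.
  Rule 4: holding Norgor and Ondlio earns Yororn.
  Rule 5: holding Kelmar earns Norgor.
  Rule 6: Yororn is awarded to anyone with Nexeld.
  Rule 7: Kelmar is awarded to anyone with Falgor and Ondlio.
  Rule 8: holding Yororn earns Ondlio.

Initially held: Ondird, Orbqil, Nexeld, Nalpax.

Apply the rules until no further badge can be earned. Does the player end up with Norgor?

Norgor would need Kelmar (Rule 5), but Kelmar is never earned.

No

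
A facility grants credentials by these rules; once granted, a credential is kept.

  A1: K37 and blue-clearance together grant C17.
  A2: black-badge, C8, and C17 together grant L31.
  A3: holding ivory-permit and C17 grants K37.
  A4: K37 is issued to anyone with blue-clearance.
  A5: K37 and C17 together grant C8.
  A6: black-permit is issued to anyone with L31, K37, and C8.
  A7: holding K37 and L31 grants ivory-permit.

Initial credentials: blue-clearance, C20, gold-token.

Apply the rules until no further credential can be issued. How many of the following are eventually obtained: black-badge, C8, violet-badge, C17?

Holding blue-clearance grants K37 (A4).
Holding K37 and blue-clearance grants C17 (A1).
Holding K37 and C17 grants C8 (A5).
No rule produces black-badge, and it is not given.
C8: reached.
No rule produces violet-badge, and it is not given.
C17: reached.
Reached: C8 and C17 — 2 of the 4.

2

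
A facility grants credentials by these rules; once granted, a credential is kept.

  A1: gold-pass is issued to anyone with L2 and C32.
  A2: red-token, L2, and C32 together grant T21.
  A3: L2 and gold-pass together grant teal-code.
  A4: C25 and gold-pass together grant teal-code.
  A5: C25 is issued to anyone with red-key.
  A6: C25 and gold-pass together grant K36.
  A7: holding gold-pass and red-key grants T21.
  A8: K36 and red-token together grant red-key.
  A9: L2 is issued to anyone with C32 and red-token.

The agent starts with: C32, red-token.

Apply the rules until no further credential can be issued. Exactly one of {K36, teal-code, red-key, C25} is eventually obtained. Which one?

Holding C32 and red-token grants L2 (A9).
Holding L2 and C32 grants gold-pass (A1).
Holding L2 and gold-pass grants teal-code (A3).
C25 would need red-key (A5), but red-key is never granted. red-key would need K36 and red-token (A8), but K36 is never granted. K36 would need C25 and gold-pass (A6), but C25 is never granted.

teal-code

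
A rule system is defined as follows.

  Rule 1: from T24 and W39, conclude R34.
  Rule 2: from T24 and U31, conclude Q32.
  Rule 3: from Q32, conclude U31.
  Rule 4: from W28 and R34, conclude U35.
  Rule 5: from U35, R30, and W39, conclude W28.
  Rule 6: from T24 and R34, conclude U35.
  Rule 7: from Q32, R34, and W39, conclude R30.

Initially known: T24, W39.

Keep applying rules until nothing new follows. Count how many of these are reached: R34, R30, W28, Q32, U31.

1

From T24 and W39, Rule 1 gives R34.
R34: reached.
R30 would need Q32, R34, and W39 (Rule 7), but Q32 is never established.
W28 would need U35, R30, and W39 (Rule 5), but R30 is never established.
Q32 would need T24 and U31 (Rule 2), but U31 is never established.
U31 would need Q32 (Rule 3), but Q32 is never established.
Reached: R34 — 1 of the 5.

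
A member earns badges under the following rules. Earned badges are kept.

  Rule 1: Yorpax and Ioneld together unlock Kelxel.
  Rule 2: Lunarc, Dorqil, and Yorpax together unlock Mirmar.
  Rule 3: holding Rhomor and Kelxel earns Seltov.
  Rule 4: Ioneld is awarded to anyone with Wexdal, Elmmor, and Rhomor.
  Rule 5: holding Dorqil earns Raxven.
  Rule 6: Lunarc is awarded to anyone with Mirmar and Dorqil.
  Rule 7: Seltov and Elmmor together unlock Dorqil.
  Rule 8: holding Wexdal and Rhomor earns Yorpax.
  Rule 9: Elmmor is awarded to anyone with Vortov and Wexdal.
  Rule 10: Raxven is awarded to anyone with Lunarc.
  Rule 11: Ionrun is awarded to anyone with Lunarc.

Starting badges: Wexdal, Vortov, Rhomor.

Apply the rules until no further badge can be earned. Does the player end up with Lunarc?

Lunarc would need Mirmar and Dorqil (Rule 6), but Mirmar is never earned.

No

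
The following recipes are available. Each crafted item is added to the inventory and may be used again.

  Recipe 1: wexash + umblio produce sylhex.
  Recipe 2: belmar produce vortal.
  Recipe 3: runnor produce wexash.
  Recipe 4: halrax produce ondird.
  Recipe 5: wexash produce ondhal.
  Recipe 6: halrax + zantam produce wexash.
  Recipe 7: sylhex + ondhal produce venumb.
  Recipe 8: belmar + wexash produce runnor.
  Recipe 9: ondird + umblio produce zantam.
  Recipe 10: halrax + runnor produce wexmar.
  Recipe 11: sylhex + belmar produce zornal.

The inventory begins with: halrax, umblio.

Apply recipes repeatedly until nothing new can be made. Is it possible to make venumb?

Yes

halrax → ondird (Recipe 4).
Using Recipe 9, ondird and umblio make zantam.
Using Recipe 6, halrax and zantam make wexash.
wexash → ondhal (Recipe 5).
Using Recipe 1, wexash and umblio make sylhex.
sylhex + ondhal → venumb (Recipe 7).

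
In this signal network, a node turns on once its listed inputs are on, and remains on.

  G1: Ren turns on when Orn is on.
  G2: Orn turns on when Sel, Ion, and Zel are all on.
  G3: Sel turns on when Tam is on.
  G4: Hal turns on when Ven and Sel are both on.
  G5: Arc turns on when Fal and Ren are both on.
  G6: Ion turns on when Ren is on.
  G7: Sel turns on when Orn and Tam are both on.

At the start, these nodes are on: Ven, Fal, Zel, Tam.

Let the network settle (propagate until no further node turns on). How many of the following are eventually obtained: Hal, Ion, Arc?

1

G3: Tam on → Sel on.
Ven and Sel are on, so Hal turns on (G4).
Hal: reached.
Ion would need Ren (G6), but Ren never turns on.
Arc would need Fal and Ren (G5), but Ren never turns on.
Reached: Hal — 1 of the 3.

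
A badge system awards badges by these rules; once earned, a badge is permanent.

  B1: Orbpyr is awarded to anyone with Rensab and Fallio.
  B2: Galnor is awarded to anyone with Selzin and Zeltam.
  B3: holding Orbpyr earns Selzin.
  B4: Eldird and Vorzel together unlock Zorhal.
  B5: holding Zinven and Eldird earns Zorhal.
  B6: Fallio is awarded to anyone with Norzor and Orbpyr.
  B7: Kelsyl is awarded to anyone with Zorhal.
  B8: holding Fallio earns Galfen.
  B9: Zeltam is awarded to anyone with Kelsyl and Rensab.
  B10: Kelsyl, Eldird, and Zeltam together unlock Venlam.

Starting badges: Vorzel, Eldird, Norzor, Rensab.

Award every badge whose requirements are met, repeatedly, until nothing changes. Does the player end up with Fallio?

Fallio would need Norzor and Orbpyr (B6), but Orbpyr is never earned.

No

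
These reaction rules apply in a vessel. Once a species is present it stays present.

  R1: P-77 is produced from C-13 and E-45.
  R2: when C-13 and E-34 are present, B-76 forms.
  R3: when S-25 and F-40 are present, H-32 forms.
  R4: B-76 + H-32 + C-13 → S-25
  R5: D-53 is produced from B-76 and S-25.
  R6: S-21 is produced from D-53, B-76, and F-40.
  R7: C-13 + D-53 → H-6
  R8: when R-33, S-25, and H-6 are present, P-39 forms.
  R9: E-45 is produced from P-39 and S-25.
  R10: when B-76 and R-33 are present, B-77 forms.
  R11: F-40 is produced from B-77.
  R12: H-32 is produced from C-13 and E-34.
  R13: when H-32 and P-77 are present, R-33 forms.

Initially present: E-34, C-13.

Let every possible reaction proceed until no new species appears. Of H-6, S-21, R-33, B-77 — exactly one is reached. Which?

H-6

C-13 and E-34 present → H-32 forms (R12).
C-13 and E-34 present → B-76 forms (R2).
B-76, H-32, and C-13 present → S-25 forms (R4).
B-76 and S-25 present → D-53 forms (R5).
C-13 and D-53 present → H-6 forms (R7).
B-77 would need B-76 and R-33 (R10), but R-33 never forms. R-33 would need H-32 and P-77 (R13), but P-77 never forms. S-21 would need D-53, B-76, and F-40 (R6), but F-40 never forms.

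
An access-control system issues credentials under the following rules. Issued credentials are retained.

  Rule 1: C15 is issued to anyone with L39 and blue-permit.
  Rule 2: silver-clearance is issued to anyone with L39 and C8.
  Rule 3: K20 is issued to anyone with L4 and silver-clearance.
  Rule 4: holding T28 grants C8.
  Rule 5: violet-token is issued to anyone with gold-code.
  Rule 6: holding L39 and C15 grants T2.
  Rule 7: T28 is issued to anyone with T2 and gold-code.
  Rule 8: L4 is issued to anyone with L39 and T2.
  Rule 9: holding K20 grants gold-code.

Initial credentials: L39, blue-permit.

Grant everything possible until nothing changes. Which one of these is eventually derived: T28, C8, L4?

Holding L39 and blue-permit grants C15 (Rule 1).
Holding L39 and C15 grants T2 (Rule 6).
Holding L39 and T2 grants L4 (Rule 8).
C8 would need T28 (Rule 4), but T28 is never granted. T28 would need T2 and gold-code (Rule 7), but gold-code is never granted.

L4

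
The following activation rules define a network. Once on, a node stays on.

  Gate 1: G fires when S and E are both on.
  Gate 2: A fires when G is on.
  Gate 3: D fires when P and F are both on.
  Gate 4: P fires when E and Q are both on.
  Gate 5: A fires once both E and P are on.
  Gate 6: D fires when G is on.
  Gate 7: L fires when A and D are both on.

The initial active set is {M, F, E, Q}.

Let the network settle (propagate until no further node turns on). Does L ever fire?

Yes

E and Q are on, so P fires (Gate 4).
Gate 5: E and P on → A on.
Gate 3: P and F on → D on.
A and D are on, so L fires (Gate 7).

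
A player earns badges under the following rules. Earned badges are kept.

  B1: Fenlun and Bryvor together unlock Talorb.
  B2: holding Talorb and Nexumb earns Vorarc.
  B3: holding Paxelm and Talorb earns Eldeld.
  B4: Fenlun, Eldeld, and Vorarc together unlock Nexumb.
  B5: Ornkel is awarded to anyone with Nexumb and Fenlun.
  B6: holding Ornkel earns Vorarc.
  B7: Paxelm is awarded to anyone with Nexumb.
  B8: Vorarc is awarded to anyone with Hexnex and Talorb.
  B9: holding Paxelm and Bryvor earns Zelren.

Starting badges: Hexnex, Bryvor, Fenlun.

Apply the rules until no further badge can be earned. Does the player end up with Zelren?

No

Zelren would need Paxelm and Bryvor (B9), but Paxelm is never earned.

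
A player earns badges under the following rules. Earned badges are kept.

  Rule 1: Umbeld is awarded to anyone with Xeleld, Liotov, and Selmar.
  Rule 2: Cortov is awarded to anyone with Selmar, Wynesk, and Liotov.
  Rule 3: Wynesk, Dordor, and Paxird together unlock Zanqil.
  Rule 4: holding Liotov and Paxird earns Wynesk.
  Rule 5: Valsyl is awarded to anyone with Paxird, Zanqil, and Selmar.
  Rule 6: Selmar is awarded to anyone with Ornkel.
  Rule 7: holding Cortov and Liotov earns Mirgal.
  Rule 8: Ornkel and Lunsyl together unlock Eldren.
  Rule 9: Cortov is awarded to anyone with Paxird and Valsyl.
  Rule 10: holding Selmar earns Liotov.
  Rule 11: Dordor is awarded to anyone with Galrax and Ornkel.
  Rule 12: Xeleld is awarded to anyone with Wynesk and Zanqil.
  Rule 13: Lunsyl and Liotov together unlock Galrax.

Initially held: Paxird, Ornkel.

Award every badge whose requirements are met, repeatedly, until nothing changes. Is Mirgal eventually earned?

With Ornkel, Selmar is earned (Rule 6).
With Selmar, Liotov is earned (Rule 10).
With Liotov and Paxird, Wynesk is earned (Rule 4).
With Selmar, Wynesk, and Liotov, Cortov is earned (Rule 2).
With Cortov and Liotov, Mirgal is earned (Rule 7).

Yes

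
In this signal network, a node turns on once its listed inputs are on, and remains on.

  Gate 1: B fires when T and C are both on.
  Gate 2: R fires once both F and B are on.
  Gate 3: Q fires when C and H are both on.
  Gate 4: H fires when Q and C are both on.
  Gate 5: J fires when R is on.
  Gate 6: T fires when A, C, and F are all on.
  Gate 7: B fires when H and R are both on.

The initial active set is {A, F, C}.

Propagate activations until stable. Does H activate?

H would need Q and C (Gate 4), but Q never turns on.

No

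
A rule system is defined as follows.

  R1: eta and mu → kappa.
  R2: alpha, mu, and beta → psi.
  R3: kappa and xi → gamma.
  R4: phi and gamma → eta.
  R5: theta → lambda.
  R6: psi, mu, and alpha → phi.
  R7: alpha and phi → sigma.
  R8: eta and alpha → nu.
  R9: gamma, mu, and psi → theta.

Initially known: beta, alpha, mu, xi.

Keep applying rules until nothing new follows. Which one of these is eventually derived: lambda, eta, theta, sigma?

From alpha, mu, and beta, R2 gives psi.
From psi, mu, and alpha, R6 gives phi.
alpha and phi hold, so sigma follows (R7).
theta would need gamma, mu, and psi (R9), but gamma is never established. eta would need phi and gamma (R4), but gamma is never established. lambda would need theta (R5), but theta is never established.

sigma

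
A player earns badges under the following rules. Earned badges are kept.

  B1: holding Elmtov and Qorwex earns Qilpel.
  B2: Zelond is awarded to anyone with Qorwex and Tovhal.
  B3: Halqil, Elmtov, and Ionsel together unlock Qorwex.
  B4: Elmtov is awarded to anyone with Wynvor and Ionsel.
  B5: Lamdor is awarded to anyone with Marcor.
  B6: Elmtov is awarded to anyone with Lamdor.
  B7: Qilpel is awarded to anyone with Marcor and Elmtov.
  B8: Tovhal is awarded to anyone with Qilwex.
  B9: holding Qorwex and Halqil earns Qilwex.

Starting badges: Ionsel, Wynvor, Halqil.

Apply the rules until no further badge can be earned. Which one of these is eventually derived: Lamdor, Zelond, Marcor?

Zelond

With Wynvor and Ionsel, Elmtov is earned (B4).
With Halqil, Elmtov, and Ionsel, Qorwex is earned (B3).
With Qorwex and Halqil, Qilwex is earned (B9).
With Qilwex, Tovhal is earned (B8).
With Qorwex and Tovhal, Zelond is earned (B2).
No rule produces Marcor, and it is not given. Lamdor would need Marcor (B5), but Marcor is never earned.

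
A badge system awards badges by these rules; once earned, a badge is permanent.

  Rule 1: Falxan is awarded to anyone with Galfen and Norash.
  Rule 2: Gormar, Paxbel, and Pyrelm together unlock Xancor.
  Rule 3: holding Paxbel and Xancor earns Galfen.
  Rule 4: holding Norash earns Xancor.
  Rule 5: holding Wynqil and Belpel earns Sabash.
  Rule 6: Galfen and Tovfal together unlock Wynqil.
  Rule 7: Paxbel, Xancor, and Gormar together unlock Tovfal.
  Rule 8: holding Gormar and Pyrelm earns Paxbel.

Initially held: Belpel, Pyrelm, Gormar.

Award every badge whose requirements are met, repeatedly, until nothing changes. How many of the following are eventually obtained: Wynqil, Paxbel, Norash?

With Gormar and Pyrelm, Paxbel is earned (Rule 8).
With Gormar, Paxbel, and Pyrelm, Xancor is earned (Rule 2).
With Paxbel and Xancor, Galfen is earned (Rule 3).
With Paxbel, Xancor, and Gormar, Tovfal is earned (Rule 7).
With Galfen and Tovfal, Wynqil is earned (Rule 6).
Wynqil: reached.
Paxbel: reached.
No rule produces Norash, and it is not given.
Reached: Wynqil and Paxbel — 2 of the 3.

2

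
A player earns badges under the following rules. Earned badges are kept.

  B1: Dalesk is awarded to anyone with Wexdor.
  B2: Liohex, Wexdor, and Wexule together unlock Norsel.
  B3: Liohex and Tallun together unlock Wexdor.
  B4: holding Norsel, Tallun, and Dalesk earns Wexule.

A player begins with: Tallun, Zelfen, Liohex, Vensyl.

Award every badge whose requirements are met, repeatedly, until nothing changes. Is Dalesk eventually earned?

With Liohex and Tallun, Wexdor is earned (B3).
With Wexdor, Dalesk is earned (B1).

Yes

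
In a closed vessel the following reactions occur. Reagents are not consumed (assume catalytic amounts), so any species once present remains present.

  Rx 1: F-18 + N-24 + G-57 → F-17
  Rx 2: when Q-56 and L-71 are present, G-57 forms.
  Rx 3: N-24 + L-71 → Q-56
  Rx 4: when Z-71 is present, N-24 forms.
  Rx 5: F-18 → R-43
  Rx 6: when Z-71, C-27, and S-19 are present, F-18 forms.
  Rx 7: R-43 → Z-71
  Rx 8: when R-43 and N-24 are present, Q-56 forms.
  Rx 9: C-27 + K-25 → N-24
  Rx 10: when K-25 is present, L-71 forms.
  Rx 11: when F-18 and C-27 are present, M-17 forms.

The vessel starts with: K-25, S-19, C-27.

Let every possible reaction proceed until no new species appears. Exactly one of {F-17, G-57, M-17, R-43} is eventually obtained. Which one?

C-27 and K-25 present → N-24 forms (Rx 9).
K-25 present → L-71 forms (Rx 10).
N-24 and L-71 present → Q-56 forms (Rx 3).
Q-56 and L-71 present → G-57 forms (Rx 2).
F-17 would need F-18, N-24, and G-57 (Rx 1), but F-18 never forms. M-17 would need F-18 and C-27 (Rx 11), but F-18 never forms. R-43 would need F-18 (Rx 5), but F-18 never forms.

G-57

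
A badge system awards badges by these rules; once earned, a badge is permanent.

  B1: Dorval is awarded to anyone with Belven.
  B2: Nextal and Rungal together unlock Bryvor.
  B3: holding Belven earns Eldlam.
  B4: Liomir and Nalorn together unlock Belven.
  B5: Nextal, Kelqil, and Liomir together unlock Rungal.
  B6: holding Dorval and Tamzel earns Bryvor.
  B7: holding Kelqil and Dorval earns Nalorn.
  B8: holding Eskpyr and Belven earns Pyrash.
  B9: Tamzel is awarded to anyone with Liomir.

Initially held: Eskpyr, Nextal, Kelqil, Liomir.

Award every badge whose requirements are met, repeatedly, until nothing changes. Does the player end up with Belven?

No

Belven would need Liomir and Nalorn (B4), but Nalorn is never earned.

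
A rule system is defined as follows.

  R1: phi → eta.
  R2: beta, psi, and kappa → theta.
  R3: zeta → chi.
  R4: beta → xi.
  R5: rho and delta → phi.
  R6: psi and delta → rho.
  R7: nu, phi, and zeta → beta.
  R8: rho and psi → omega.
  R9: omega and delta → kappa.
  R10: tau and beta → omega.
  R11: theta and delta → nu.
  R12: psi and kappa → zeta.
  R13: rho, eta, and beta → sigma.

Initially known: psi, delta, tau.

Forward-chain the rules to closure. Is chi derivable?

From psi and delta, R6 gives rho.
From rho and psi, R8 gives omega.
From omega and delta, R9 gives kappa.
psi and kappa hold, so zeta follows (R12).
From zeta, R3 gives chi.

Yes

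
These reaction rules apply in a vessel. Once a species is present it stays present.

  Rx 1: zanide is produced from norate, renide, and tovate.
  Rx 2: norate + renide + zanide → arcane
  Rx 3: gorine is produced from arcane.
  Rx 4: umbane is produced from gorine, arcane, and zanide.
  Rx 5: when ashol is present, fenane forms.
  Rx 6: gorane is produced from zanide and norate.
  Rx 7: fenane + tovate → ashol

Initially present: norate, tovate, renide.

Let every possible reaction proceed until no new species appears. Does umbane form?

Yes

norate, renide, and tovate present → zanide forms (Rx 1).
norate, renide, and zanide present → arcane forms (Rx 2).
arcane present → gorine forms (Rx 3).
gorine, arcane, and zanide present → umbane forms (Rx 4).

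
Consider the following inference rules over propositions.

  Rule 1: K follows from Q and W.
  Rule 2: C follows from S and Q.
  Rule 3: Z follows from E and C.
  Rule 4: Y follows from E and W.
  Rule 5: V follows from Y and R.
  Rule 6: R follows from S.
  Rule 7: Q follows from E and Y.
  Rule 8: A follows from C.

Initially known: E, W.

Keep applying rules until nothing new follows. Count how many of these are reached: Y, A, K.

E and W hold, so Y follows (Rule 4).
From E and Y, Rule 7 gives Q.
From Q and W, Rule 1 gives K.
Y: reached.
A would need C (Rule 8), but C is never established.
K: reached.
Reached: Y and K — 2 of the 3.

2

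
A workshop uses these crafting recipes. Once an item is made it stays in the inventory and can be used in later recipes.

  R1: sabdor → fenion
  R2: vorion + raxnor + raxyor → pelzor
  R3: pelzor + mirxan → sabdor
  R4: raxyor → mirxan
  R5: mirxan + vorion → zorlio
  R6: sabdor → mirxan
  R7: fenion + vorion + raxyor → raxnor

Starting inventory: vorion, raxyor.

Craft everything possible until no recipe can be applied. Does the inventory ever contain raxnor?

raxnor would need fenion, vorion, and raxyor (R7), but fenion is never obtained.

No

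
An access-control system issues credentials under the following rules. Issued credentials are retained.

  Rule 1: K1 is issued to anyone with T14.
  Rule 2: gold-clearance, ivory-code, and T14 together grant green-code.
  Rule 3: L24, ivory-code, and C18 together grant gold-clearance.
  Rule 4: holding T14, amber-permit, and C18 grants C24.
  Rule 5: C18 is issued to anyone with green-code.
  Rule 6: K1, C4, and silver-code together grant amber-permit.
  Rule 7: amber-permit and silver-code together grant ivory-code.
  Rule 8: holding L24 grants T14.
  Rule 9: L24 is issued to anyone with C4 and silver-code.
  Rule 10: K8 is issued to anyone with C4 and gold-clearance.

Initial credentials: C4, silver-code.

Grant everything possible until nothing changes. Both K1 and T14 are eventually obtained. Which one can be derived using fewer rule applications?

T14

T14: Holding C4 and silver-code grants L24 (Rule 9). Holding L24 grants T14 (Rule 8). [2 rule applications]
K1: Holding C4 and silver-code grants L24 (Rule 9). Holding L24 grants T14 (Rule 8). Holding T14 grants K1 (Rule 1). [3 rule applications]
T14 needs fewer.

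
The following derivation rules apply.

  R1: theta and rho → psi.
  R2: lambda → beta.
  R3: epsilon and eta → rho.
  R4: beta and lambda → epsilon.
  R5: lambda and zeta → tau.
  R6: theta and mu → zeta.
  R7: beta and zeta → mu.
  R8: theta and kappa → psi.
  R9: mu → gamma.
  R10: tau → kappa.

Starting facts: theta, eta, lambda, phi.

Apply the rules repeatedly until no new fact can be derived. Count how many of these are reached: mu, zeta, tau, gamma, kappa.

0

mu would need beta and zeta (R7), but zeta is never established.
zeta would need theta and mu (R6), but mu is never established.
tau would need lambda and zeta (R5), but zeta is never established.
gamma would need mu (R9), but mu is never established.
kappa would need tau (R10), but tau is never established.
None of the 5 are reached.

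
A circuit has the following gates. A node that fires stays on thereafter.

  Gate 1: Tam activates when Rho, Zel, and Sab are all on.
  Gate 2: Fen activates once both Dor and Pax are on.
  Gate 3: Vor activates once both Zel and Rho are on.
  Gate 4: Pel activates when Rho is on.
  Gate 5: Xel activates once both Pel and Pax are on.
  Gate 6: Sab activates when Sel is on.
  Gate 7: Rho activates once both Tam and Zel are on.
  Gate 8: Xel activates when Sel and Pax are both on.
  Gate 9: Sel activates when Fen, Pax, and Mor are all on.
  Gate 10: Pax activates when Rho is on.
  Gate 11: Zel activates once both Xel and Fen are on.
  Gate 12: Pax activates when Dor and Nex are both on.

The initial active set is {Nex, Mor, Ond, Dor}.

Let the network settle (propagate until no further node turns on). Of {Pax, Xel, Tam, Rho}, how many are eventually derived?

2

Dor and Nex are on, so Pax activates (Gate 12).
Dor and Pax are on, so Fen activates (Gate 2).
Gate 9: Fen, Pax, and Mor on → Sel on.
Sel and Pax are on, so Xel activates (Gate 8).
Pax: reached.
Xel: reached.
Tam would need Rho, Zel, and Sab (Gate 1), but Rho never turns on.
Rho would need Tam and Zel (Gate 7), but Tam never turns on.
Reached: Pax and Xel — 2 of the 4.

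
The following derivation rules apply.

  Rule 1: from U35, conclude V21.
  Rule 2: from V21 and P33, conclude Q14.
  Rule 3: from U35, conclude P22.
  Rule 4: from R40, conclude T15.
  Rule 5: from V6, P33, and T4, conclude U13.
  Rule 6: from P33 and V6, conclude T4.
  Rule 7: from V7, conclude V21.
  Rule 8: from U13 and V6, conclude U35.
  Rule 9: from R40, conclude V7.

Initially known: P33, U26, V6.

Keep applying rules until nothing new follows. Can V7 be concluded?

No

V7 would need R40 (Rule 9), but R40 is never established.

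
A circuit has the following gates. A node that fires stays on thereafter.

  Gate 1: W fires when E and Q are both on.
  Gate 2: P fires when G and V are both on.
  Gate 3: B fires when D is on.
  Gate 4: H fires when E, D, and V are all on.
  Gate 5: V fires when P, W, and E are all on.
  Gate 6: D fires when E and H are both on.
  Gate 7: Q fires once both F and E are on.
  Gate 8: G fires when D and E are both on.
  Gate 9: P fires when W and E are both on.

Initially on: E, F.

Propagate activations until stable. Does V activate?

Yes

F and E are on, so Q fires (Gate 7).
E and Q are on, so W fires (Gate 1).
W and E are on, so P fires (Gate 9).
P, W, and E are on, so V fires (Gate 5).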